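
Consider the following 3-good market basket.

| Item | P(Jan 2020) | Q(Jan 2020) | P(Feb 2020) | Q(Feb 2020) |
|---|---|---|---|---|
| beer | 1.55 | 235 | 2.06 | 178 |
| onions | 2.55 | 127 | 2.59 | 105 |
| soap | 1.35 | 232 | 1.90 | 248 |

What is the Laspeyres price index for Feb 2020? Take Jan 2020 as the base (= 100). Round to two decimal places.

Laspeyres price index uses base-period quantities as weights.
ΣP(Feb 2020)·Q(Jan 2020) = 2.06×235 + 2.59×127 + 1.90×232 = 484.1 + 328.93 + 440.8 = 1253.83
ΣP(Jan 2020)·Q(Jan 2020) = 1.55×235 + 2.55×127 + 1.35×232 = 364.25 + 323.85 + 313.2 = 1001.3
Index = 1253.83 / 1001.3 × 100 = 125.2202

125.22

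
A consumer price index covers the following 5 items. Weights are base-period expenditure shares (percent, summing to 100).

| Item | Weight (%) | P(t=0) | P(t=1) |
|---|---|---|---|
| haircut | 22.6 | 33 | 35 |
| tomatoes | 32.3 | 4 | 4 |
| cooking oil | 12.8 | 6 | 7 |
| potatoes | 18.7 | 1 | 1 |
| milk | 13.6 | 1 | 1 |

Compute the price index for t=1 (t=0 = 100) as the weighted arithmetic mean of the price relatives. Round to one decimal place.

103.5

haircut: 22.6 × (35/33) = 22.6 × 1.060606 = 23.9697
tomatoes: 32.3 × (4/4) = 32.3 × 1.000000 = 32.3000
cooking oil: 12.8 × (7/6) = 12.8 × 1.166667 = 14.9333
potatoes: 18.7 × (1/1) = 18.7 × 1.000000 = 18.7000
milk: 13.6 × (1/1) = 13.6 × 1.000000 = 13.6000
Index = Σ wᵢ·(p₁ᵢ/p₀ᵢ) = 23.9697 + 32.3000 + 14.9333 + 18.7000 + 13.6000 = 103.5030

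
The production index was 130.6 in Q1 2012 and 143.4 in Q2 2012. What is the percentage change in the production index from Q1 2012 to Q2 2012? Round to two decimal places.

Change = (143.4 − 130.6) / 130.6 × 100
       = 12.8 / 130.6 × 100 = 9.8009%

9.80%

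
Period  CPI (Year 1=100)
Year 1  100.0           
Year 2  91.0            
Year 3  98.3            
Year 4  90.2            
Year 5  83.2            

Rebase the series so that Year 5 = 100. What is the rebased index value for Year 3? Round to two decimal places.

118.15

Rebased(Year 3) = 98.3 / 83.2 × 100 = 118.1490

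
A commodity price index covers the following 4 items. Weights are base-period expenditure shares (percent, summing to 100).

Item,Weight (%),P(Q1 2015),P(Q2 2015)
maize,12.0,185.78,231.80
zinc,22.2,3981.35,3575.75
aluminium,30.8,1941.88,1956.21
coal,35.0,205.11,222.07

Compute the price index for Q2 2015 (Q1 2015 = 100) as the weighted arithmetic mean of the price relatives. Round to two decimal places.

103.83

maize: 12.0 × (231.80/185.78) = 12.0 × 1.247712 = 14.9725
zinc: 22.2 × (3575.75/3981.35) = 22.2 × 0.898125 = 19.9384
aluminium: 30.8 × (1956.21/1941.88) = 30.8 × 1.007379 = 31.0273
coal: 35.0 × (222.07/205.11) = 35.0 × 1.082687 = 37.8941
Index = Σ wᵢ·(p₁ᵢ/p₀ᵢ) = 14.9725 + 19.9384 + 31.0273 + 37.8941 = 103.8323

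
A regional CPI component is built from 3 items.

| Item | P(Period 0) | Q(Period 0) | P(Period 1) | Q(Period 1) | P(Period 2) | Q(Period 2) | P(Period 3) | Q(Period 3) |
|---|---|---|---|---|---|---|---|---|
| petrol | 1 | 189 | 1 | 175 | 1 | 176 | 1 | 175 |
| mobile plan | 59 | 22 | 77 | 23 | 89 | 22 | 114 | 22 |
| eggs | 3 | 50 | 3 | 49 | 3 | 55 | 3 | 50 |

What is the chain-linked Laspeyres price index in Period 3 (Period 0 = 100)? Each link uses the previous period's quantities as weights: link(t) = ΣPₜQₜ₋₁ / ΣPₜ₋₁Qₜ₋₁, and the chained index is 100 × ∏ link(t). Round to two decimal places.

Link Period 0→Period 1:
ΣP(Period 1)Q(Period 0) = 1×189 + 77×22 + 3×50 = 189 + 1694 + 150 = 2033
ΣP(Period 0)Q(Period 0) = 1×189 + 59×22 + 3×50 = 189 + 1298 + 150 = 1637
link = 2033/1637 = 1.241906
Link Period 1→Period 2:
ΣP(Period 2)Q(Period 1) = 1×175 + 89×23 + 3×49 = 175 + 2047 + 147 = 2369
ΣP(Period 1)Q(Period 1) = 1×175 + 77×23 + 3×49 = 175 + 1771 + 147 = 2093
link = 2369/2093 = 1.131868
Link Period 2→Period 3:
ΣP(Period 3)Q(Period 2) = 1×176 + 114×22 + 3×55 = 176 + 2508 + 165 = 2849
ΣP(Period 2)Q(Period 2) = 1×176 + 89×22 + 3×55 = 176 + 1958 + 165 = 2299
link = 2849/2299 = 1.239234
Chained index = 100 × 1.241906 × 1.131868 × 1.239234 = 174.1959

174.20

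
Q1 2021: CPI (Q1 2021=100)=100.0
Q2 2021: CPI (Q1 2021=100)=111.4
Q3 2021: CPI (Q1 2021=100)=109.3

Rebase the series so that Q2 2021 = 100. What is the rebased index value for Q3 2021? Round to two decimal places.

98.11

Rebased(Q3 2021) = 109.3 / 111.4 × 100 = 98.1149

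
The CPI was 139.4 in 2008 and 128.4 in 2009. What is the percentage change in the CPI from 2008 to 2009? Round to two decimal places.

-7.89%

Change = (128.4 − 139.4) / 139.4 × 100
       = -11.0 / 139.4 × 100 = -7.8910%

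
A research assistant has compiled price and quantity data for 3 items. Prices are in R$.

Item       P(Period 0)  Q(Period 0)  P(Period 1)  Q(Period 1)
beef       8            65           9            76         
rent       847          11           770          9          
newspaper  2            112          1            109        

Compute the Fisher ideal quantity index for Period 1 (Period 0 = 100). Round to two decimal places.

84.11

Laspeyres component (base-period weights):
ΣP(Period 0)Q(Period 1) = 8×76 + 847×9 + 2×109 = 608 + 7623 + 218 = 8449
ΣP(Period 0)Q(Period 0) = 8×65 + 847×11 + 2×112 = 520 + 9317 + 224 = 10061
L = 8449 / 10061 × 100 = 83.9777
Paasche component (current-period weights):
ΣP(Period 1)Q(Period 1) = 9×76 + 770×9 + 1×109 = 684 + 6930 + 109 = 7723
ΣP(Period 1)Q(Period 0) = 9×65 + 770×11 + 1×112 = 585 + 8470 + 112 = 9167
P = 7723 / 9167 × 100 = 84.2478
Fisher = √(L × P) = √(83.9777 × 84.2478) = 84.1127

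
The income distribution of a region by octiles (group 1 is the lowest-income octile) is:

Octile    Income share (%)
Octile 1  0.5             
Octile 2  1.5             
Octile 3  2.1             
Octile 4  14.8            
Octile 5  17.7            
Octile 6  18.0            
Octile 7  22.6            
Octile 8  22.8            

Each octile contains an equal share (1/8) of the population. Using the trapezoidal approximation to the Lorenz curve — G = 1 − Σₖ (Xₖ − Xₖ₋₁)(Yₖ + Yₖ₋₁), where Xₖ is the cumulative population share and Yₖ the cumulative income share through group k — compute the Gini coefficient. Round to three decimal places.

Cumulative income shares Yₖ: 0.0050, 0.0200, 0.0410, 0.1890, 0.3660, 0.5460, 0.7720, 1.0000
Σ (Xₖ−Xₖ₋₁)(Yₖ+Yₖ₋₁) = (1/8)(0.0050+0.0000) + (1/8)(0.0200+0.0050) + (1/8)(0.0410+0.0200) + (1/8)(0.1890+0.0410) + (1/8)(0.3660+0.1890) + (1/8)(0.5460+0.3660) + (1/8)(0.7720+0.5460) + (1/8)(1.0000+0.7720)
  = 0.0006 + 0.0031 + 0.0076 + 0.0288 + 0.0694 + 0.1140 + 0.1648 + 0.2215 = 0.6098
G = 1 − 0.6098 = 0.3902

0.390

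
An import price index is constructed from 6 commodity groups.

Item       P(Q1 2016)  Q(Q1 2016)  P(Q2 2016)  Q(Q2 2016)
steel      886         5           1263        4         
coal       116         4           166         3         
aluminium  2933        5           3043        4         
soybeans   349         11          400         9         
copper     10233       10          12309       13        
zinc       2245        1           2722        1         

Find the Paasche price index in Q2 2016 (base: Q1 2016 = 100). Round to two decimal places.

119.49

Paasche price index uses current-period quantities as weights.
ΣP(Q2 2016)·Q(Q2 2016) = 1263×4 + 166×3 + 3043×4 + 400×9 + 12309×13 + 2722×1 = 5052 + 498 + 12172 + 3600 + 160017 + 2722 = 184061
ΣP(Q1 2016)·Q(Q2 2016) = 886×4 + 116×3 + 2933×4 + 349×9 + 10233×13 + 2245×1 = 3544 + 348 + 11732 + 3141 + 133029 + 2245 = 154039
Index = 184061 / 154039 × 100 = 119.4899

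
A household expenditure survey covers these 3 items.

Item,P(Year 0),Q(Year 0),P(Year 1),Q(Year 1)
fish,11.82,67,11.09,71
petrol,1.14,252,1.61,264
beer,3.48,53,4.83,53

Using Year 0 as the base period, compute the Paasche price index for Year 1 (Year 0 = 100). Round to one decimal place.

110.9

Paasche price index uses current-period quantities as weights.
ΣP(Year 1)·Q(Year 1) = 11.09×71 + 1.61×264 + 4.83×53 = 787.39 + 425.04 + 255.99 = 1468.42
ΣP(Year 0)·Q(Year 1) = 11.82×71 + 1.14×264 + 3.48×53 = 839.22 + 300.96 + 184.44 = 1324.62
Index = 1468.42 / 1324.62 × 100 = 110.8559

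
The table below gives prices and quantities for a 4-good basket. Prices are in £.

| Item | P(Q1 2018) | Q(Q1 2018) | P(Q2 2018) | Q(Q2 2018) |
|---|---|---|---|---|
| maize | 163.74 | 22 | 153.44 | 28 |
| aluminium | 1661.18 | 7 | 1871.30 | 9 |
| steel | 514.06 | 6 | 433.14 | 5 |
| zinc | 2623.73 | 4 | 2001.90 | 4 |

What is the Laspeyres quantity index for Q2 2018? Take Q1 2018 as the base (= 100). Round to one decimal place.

113.2

Laspeyres quantity index uses base-period prices as weights.
ΣP(Q1 2018)·Q(Q2 2018) = 163.74×28 + 1661.18×9 + 514.06×5 + 2623.73×4 = 4584.72 + 14950.62 + 2570.3 + 10494.92 = 32600.56
ΣP(Q1 2018)·Q(Q1 2018) = 163.74×22 + 1661.18×7 + 514.06×6 + 2623.73×4 = 3602.28 + 11628.26 + 3084.36 + 10494.92 = 28809.82
Index = 32600.56 / 28809.82 × 100 = 113.1578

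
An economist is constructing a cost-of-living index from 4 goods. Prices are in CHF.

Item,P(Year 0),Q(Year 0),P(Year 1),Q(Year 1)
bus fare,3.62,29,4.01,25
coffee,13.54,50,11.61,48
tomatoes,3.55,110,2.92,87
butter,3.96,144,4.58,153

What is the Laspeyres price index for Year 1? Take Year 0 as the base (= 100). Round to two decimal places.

Laspeyres price index uses base-period quantities as weights.
ΣP(Year 1)·Q(Year 0) = 4.01×29 + 11.61×50 + 2.92×110 + 4.58×144 = 116.29 + 580.5 + 321.2 + 659.52 = 1677.51
ΣP(Year 0)·Q(Year 0) = 3.62×29 + 13.54×50 + 3.55×110 + 3.96×144 = 104.98 + 677 + 390.5 + 570.24 = 1742.72
Index = 1677.51 / 1742.72 × 100 = 96.2581

96.26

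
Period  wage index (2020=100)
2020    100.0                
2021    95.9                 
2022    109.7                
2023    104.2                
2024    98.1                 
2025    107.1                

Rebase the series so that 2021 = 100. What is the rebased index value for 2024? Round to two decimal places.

Rebased(2024) = 98.1 / 95.9 × 100 = 102.2941

102.29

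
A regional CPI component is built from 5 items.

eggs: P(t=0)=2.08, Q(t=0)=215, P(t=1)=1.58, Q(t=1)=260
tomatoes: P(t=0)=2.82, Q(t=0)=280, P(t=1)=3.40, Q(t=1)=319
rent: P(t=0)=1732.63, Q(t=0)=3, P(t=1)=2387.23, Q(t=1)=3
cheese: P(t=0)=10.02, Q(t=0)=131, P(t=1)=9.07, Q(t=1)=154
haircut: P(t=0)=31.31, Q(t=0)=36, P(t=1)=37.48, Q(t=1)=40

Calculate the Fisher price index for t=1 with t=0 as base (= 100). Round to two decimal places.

123.15

Laspeyres component (base-period weights):
ΣP(t=1)Q(t=0) = 1.58×215 + 3.40×280 + 2387.23×3 + 9.07×131 + 37.48×36 = 339.7 + 952 + 7161.69 + 1188.17 + 1349.28 = 10990.84
ΣP(t=0)Q(t=0) = 2.08×215 + 2.82×280 + 1732.63×3 + 10.02×131 + 31.31×36 = 447.2 + 789.6 + 5197.89 + 1312.62 + 1127.16 = 8874.47
L = 10990.84 / 8874.47 × 100 = 123.8478
Paasche component (current-period weights):
ΣP(t=1)Q(t=1) = 1.58×260 + 3.40×319 + 2387.23×3 + 9.07×154 + 37.48×40 = 410.8 + 1084.6 + 7161.69 + 1396.78 + 1499.2 = 11553.07
ΣP(t=0)Q(t=1) = 2.08×260 + 2.82×319 + 1732.63×3 + 10.02×154 + 31.31×40 = 540.8 + 899.58 + 5197.89 + 1543.08 + 1252.4 = 9433.75
P = 11553.07 / 9433.75 × 100 = 122.4653
Fisher = √(L × P) = √(123.8478 × 122.4653) = 123.1546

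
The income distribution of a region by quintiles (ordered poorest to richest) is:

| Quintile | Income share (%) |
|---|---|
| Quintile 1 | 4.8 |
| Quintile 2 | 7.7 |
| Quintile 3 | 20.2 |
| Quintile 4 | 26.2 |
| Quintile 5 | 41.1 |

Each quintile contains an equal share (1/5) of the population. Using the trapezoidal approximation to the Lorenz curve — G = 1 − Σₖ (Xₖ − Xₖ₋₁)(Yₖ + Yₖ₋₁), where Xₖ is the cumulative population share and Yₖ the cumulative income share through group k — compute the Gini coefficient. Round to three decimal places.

Cumulative income shares Yₖ: 0.0480, 0.1250, 0.3270, 0.5890, 1.0000
Σ (Xₖ−Xₖ₋₁)(Yₖ+Yₖ₋₁) = (1/5)(0.0480+0.0000) + (1/5)(0.1250+0.0480) + (1/5)(0.3270+0.1250) + (1/5)(0.5890+0.3270) + (1/5)(1.0000+0.5890)
  = 0.0096 + 0.0346 + 0.0904 + 0.1832 + 0.3178 = 0.6356
G = 1 − 0.6356 = 0.3644

0.364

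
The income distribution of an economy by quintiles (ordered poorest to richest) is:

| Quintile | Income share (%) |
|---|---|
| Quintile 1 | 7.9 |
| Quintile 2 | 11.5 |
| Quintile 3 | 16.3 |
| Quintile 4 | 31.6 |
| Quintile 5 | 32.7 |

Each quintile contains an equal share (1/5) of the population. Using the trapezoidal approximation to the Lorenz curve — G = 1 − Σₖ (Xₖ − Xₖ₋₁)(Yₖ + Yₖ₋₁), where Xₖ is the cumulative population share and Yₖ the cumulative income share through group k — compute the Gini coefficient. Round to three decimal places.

Cumulative income shares Yₖ: 0.0790, 0.1940, 0.3570, 0.6730, 1.0000
Σ (Xₖ−Xₖ₋₁)(Yₖ+Yₖ₋₁) = (1/5)(0.0790+0.0000) + (1/5)(0.1940+0.0790) + (1/5)(0.3570+0.1940) + (1/5)(0.6730+0.3570) + (1/5)(1.0000+0.6730)
  = 0.0158 + 0.0546 + 0.1102 + 0.2060 + 0.3346 = 0.7212
G = 1 − 0.7212 = 0.2788

0.279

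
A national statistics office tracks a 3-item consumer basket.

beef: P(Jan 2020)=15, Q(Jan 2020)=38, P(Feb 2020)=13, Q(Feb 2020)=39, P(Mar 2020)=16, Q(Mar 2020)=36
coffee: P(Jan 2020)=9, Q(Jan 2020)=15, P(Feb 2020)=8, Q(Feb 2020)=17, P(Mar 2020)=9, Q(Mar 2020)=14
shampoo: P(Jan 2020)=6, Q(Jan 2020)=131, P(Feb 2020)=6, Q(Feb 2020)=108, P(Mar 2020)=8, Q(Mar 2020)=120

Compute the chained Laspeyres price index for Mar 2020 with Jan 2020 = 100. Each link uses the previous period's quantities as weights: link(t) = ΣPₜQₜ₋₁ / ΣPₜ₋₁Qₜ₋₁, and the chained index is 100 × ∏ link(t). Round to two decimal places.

119.35

Link Jan 2020→Feb 2020:
ΣP(Feb 2020)Q(Jan 2020) = 13×38 + 8×15 + 6×131 = 494 + 120 + 786 = 1400
ΣP(Jan 2020)Q(Jan 2020) = 15×38 + 9×15 + 6×131 = 570 + 135 + 786 = 1491
link = 1400/1491 = 0.938967
Link Feb 2020→Mar 2020:
ΣP(Mar 2020)Q(Feb 2020) = 16×39 + 9×17 + 8×108 = 624 + 153 + 864 = 1641
ΣP(Feb 2020)Q(Feb 2020) = 13×39 + 8×17 + 6×108 = 507 + 136 + 648 = 1291
link = 1641/1291 = 1.271108
Chained index = 100 × 0.938967 × 1.271108 = 119.3528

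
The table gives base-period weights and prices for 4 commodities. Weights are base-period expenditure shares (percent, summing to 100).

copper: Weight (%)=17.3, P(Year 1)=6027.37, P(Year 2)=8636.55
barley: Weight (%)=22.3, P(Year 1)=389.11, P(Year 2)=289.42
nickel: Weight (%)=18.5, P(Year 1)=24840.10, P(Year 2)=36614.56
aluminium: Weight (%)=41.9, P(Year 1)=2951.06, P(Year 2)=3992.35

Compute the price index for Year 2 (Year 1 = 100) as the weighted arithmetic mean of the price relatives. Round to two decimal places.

copper: 17.3 × (8636.55/6027.37) = 17.3 × 1.432889 = 24.7890
barley: 22.3 × (289.42/389.11) = 22.3 × 0.743800 = 16.5867
nickel: 18.5 × (36614.56/24840.10) = 18.5 × 1.474010 = 27.2692
aluminium: 41.9 × (3992.35/2951.06) = 41.9 × 1.352853 = 56.6845
Index = Σ wᵢ·(p₁ᵢ/p₀ᵢ) = 24.7890 + 16.5867 + 27.2692 + 56.6845 = 125.3294

125.33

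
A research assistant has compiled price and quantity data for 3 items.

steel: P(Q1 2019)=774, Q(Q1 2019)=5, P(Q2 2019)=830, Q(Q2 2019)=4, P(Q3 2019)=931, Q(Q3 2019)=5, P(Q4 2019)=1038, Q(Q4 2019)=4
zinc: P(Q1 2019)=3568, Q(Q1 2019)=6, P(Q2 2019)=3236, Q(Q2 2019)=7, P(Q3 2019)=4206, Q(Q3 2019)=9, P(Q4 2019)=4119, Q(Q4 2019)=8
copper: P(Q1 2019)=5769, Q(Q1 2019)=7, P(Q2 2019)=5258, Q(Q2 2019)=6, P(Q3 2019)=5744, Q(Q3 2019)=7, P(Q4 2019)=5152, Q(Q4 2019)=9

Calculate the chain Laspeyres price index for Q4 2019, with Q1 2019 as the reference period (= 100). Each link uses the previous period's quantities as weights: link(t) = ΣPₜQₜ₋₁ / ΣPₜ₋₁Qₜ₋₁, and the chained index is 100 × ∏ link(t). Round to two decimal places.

Link Q1 2019→Q2 2019:
ΣP(Q2 2019)Q(Q1 2019) = 830×5 + 3236×6 + 5258×7 = 4150 + 19416 + 36806 = 60372
ΣP(Q1 2019)Q(Q1 2019) = 774×5 + 3568×6 + 5769×7 = 3870 + 21408 + 40383 = 65661
link = 60372/65661 = 0.919450
Link Q2 2019→Q3 2019:
ΣP(Q3 2019)Q(Q2 2019) = 931×4 + 4206×7 + 5744×6 = 3724 + 29442 + 34464 = 67630
ΣP(Q2 2019)Q(Q2 2019) = 830×4 + 3236×7 + 5258×6 = 3320 + 22652 + 31548 = 57520
link = 67630/57520 = 1.175765
Link Q3 2019→Q4 2019:
ΣP(Q4 2019)Q(Q3 2019) = 1038×5 + 4119×9 + 5152×7 = 5190 + 37071 + 36064 = 78325
ΣP(Q3 2019)Q(Q3 2019) = 931×5 + 4206×9 + 5744×7 = 4655 + 37854 + 40208 = 82717
link = 78325/82717 = 0.946903
Chained index = 100 × 0.919450 × 1.175765 × 0.946903 = 102.3656

102.37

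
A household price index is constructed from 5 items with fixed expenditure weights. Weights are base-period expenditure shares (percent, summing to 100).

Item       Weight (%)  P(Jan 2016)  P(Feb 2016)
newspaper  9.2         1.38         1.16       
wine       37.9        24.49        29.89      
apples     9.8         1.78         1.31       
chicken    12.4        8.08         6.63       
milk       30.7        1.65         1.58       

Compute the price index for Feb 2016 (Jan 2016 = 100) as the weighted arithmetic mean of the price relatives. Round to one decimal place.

newspaper: 9.2 × (1.16/1.38) = 9.2 × 0.840580 = 7.7333
wine: 37.9 × (29.89/24.49) = 37.9 × 1.220498 = 46.2569
apples: 9.8 × (1.31/1.78) = 9.8 × 0.735955 = 7.2124
chicken: 12.4 × (6.63/8.08) = 12.4 × 0.820545 = 10.1748
milk: 30.7 × (1.58/1.65) = 30.7 × 0.957576 = 29.3976
Index = Σ wᵢ·(p₁ᵢ/p₀ᵢ) = 7.7333 + 46.2569 + 7.2124 + 10.1748 + 29.3976 = 100.7749

100.8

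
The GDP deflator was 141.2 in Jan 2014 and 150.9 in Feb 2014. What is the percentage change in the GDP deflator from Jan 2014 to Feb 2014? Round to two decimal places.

6.87%

Change = (150.9 − 141.2) / 141.2 × 100
       = 9.7 / 141.2 × 100 = 6.8697%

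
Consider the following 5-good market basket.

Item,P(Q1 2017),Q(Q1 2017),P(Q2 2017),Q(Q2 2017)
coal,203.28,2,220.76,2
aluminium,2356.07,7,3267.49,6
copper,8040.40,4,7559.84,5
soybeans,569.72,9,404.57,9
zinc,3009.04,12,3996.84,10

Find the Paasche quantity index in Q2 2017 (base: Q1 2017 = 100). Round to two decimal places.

96.48

Paasche quantity index uses current-period prices as weights.
ΣP(Q2 2017)·Q(Q2 2017) = 220.76×2 + 3267.49×6 + 7559.84×5 + 404.57×9 + 3996.84×10 = 441.52 + 19604.94 + 37799.2 + 3641.13 + 39968.4 = 101455.19
ΣP(Q2 2017)·Q(Q1 2017) = 220.76×2 + 3267.49×7 + 7559.84×4 + 404.57×9 + 3996.84×12 = 441.52 + 22872.43 + 30239.36 + 3641.13 + 47962.08 = 105156.52
Index = 101455.19 / 105156.52 × 100 = 96.4802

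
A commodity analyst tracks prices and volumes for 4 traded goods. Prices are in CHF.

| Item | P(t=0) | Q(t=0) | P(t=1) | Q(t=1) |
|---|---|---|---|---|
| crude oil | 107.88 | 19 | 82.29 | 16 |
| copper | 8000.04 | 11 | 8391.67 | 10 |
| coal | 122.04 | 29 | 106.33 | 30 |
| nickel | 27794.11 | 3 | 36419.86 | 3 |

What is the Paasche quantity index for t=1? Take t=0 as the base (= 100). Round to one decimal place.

Paasche quantity index uses current-period prices as weights.
ΣP(t=1)·Q(t=1) = 82.29×16 + 8391.67×10 + 106.33×30 + 36419.86×3 = 1316.64 + 83916.7 + 3189.9 + 109259.58 = 197682.82
ΣP(t=1)·Q(t=0) = 82.29×19 + 8391.67×11 + 106.33×29 + 36419.86×3 = 1563.51 + 92308.37 + 3083.57 + 109259.58 = 206215.03
Index = 197682.82 / 206215.03 × 100 = 95.8625

95.9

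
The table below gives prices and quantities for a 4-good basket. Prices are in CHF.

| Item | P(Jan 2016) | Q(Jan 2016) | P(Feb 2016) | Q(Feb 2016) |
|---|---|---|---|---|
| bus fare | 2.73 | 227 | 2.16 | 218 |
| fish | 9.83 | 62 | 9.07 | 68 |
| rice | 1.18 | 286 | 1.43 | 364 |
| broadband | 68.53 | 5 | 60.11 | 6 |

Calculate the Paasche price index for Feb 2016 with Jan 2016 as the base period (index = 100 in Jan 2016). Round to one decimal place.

Paasche price index uses current-period quantities as weights.
ΣP(Feb 2016)·Q(Feb 2016) = 2.16×218 + 9.07×68 + 1.43×364 + 60.11×6 = 470.88 + 616.76 + 520.52 + 360.66 = 1968.82
ΣP(Jan 2016)·Q(Feb 2016) = 2.73×218 + 9.83×68 + 1.18×364 + 68.53×6 = 595.14 + 668.44 + 429.52 + 411.18 = 2104.28
Index = 1968.82 / 2104.28 × 100 = 93.5626

93.6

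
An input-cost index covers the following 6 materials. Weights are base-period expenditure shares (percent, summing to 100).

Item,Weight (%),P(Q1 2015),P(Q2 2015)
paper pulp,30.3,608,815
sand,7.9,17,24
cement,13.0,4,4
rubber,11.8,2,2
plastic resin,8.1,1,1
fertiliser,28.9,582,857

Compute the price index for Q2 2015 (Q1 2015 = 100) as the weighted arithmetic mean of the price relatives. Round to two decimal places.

127.22

paper pulp: 30.3 × (815/608) = 30.3 × 1.340461 = 40.6160
sand: 7.9 × (24/17) = 7.9 × 1.411765 = 11.1529
cement: 13.0 × (4/4) = 13.0 × 1.000000 = 13.0000
rubber: 11.8 × (2/2) = 11.8 × 1.000000 = 11.8000
plastic resin: 8.1 × (1/1) = 8.1 × 1.000000 = 8.1000
fertiliser: 28.9 × (857/582) = 28.9 × 1.472509 = 42.5555
Index = Σ wᵢ·(p₁ᵢ/p₀ᵢ) = 40.6160 + 11.1529 + 13.0000 + 11.8000 + 8.1000 + 42.5555 = 127.2244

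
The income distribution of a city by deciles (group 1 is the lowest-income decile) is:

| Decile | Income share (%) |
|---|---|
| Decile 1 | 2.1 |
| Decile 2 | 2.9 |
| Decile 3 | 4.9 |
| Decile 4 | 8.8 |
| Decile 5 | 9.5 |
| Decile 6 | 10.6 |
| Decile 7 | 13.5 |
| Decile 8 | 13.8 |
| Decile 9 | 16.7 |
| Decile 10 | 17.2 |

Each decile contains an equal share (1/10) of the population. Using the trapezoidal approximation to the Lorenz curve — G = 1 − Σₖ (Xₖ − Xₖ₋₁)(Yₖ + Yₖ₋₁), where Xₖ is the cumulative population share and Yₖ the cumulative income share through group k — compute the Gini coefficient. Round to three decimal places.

0.292

Cumulative income shares Yₖ: 0.0210, 0.0500, 0.0990, 0.1870, 0.2820, 0.3880, 0.5230, 0.6610, 0.8280, 1.0000
Σ (Xₖ−Xₖ₋₁)(Yₖ+Yₖ₋₁) = (1/10)(0.0210+0.0000) + (1/10)(0.0500+0.0210) + (1/10)(0.0990+0.0500) + (1/10)(0.1870+0.0990) + (1/10)(0.2820+0.1870) + (1/10)(0.3880+0.2820) + (1/10)(0.5230+0.3880) + (1/10)(0.6610+0.5230) + (1/10)(0.8280+0.6610) + (1/10)(1.0000+0.8280)
  = 0.0021 + 0.0071 + 0.0149 + 0.0286 + 0.0469 + 0.0670 + 0.0911 + 0.1184 + 0.1489 + 0.1828 = 0.7078
G = 1 − 0.7078 = 0.2922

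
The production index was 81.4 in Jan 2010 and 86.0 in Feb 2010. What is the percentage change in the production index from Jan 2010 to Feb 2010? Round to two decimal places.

Change = (86.0 − 81.4) / 81.4 × 100
       = 4.6 / 81.4 × 100 = 5.6511%

5.65%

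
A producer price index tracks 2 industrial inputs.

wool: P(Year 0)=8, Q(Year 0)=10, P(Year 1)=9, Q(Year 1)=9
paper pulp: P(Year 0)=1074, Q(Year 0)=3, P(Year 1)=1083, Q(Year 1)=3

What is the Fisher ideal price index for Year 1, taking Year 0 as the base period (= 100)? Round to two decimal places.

Laspeyres component (base-period weights):
ΣP(Year 1)Q(Year 0) = 9×10 + 1083×3 = 90 + 3249 = 3339
ΣP(Year 0)Q(Year 0) = 8×10 + 1074×3 = 80 + 3222 = 3302
L = 3339 / 3302 × 100 = 101.1205
Paasche component (current-period weights):
ΣP(Year 1)Q(Year 1) = 9×9 + 1083×3 = 81 + 3249 = 3330
ΣP(Year 0)Q(Year 1) = 8×9 + 1074×3 = 72 + 3222 = 3294
P = 3330 / 3294 × 100 = 101.0929
Fisher = √(L × P) = √(101.1205 × 101.0929) = 101.1067

101.11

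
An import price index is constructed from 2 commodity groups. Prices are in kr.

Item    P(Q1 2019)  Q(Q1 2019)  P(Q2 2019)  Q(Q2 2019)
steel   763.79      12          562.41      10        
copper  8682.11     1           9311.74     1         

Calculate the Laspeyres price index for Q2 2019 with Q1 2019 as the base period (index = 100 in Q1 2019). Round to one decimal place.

Laspeyres price index uses base-period quantities as weights.
ΣP(Q2 2019)·Q(Q1 2019) = 562.41×12 + 9311.74×1 = 6748.92 + 9311.74 = 16060.66
ΣP(Q1 2019)·Q(Q1 2019) = 763.79×12 + 8682.11×1 = 9165.48 + 8682.11 = 17847.59
Index = 16060.66 / 17847.59 × 100 = 89.9878

90.0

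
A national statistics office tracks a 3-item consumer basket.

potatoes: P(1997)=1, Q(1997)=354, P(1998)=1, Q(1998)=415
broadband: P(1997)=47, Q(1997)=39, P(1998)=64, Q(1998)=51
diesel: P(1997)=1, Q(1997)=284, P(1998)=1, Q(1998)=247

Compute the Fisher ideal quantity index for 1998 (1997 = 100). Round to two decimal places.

Laspeyres component (base-period weights):
ΣP(1997)Q(1998) = 1×415 + 47×51 + 1×247 = 415 + 2397 + 247 = 3059
ΣP(1997)Q(1997) = 1×354 + 47×39 + 1×284 = 354 + 1833 + 284 = 2471
L = 3059 / 2471 × 100 = 123.7960
Paasche component (current-period weights):
ΣP(1998)Q(1998) = 1×415 + 64×51 + 1×247 = 415 + 3264 + 247 = 3926
ΣP(1998)Q(1997) = 1×354 + 64×39 + 1×284 = 354 + 2496 + 284 = 3134
P = 3926 / 3134 × 100 = 125.2712
Fisher = √(L × P) = √(123.7960 × 125.2712) = 124.5314

124.53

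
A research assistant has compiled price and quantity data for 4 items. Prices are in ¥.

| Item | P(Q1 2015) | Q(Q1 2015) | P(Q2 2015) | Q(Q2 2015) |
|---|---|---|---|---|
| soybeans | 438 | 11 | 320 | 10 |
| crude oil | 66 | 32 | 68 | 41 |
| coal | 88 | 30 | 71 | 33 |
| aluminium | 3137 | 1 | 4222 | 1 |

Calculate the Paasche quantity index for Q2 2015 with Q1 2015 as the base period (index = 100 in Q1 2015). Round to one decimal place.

104.2

Paasche quantity index uses current-period prices as weights.
ΣP(Q2 2015)·Q(Q2 2015) = 320×10 + 68×41 + 71×33 + 4222×1 = 3200 + 2788 + 2343 + 4222 = 12553
ΣP(Q2 2015)·Q(Q1 2015) = 320×11 + 68×32 + 71×30 + 4222×1 = 3520 + 2176 + 2130 + 4222 = 12048
Index = 12553 / 12048 × 100 = 104.1916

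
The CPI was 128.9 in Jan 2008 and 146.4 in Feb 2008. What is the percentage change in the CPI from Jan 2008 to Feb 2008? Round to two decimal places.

Change = (146.4 − 128.9) / 128.9 × 100
       = 17.5 / 128.9 × 100 = 13.5764%

13.58%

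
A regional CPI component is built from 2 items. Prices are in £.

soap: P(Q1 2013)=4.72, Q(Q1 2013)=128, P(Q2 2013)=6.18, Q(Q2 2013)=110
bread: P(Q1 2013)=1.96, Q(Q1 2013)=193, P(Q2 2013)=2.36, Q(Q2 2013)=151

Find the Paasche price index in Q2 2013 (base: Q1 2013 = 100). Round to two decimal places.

127.11

Paasche price index uses current-period quantities as weights.
ΣP(Q2 2013)·Q(Q2 2013) = 6.18×110 + 2.36×151 = 679.8 + 356.36 = 1036.16
ΣP(Q1 2013)·Q(Q2 2013) = 4.72×110 + 1.96×151 = 519.2 + 295.96 = 815.16
Index = 1036.16 / 815.16 × 100 = 127.1112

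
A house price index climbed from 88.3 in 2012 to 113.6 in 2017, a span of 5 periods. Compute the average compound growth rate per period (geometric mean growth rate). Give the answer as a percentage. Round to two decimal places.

5.17%

Growth factor = (113.6/88.3)^(1/5) = (1.286523)^(1/5) = 1.051680
Growth rate = 1.051680 − 1 = 0.051680 = 5.1680%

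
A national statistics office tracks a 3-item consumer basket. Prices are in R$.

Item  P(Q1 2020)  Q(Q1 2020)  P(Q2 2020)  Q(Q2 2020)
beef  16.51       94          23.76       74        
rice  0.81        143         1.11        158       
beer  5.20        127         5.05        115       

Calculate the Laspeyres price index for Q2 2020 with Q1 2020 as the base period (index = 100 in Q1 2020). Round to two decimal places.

130.30

Laspeyres price index uses base-period quantities as weights.
ΣP(Q2 2020)·Q(Q1 2020) = 23.76×94 + 1.11×143 + 5.05×127 = 2233.44 + 158.73 + 641.35 = 3033.52
ΣP(Q1 2020)·Q(Q1 2020) = 16.51×94 + 0.81×143 + 5.20×127 = 1551.94 + 115.83 + 660.4 = 2328.17
Index = 3033.52 / 2328.17 × 100 = 130.2963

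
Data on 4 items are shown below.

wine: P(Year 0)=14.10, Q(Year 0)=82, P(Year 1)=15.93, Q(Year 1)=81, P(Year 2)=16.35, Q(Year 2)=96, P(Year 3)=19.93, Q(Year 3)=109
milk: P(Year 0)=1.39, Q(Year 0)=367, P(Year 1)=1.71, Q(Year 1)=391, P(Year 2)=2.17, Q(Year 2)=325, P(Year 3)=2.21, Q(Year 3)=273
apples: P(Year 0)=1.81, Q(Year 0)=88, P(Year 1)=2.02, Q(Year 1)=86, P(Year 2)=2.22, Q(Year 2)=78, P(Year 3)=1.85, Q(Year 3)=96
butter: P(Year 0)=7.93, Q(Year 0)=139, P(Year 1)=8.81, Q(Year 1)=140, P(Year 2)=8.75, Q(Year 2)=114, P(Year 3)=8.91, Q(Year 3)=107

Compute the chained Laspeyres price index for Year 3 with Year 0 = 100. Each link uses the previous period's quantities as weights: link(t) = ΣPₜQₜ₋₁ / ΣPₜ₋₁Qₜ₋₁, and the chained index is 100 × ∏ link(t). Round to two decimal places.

Link Year 0→Year 1:
ΣP(Year 1)Q(Year 0) = 15.93×82 + 1.71×367 + 2.02×88 + 8.81×139 = 1306.26 + 627.57 + 177.76 + 1224.59 = 3336.18
ΣP(Year 0)Q(Year 0) = 14.10×82 + 1.39×367 + 1.81×88 + 7.93×139 = 1156.2 + 510.13 + 159.28 + 1102.27 = 2927.88
link = 3336.18/2927.88 = 1.139452
Link Year 1→Year 2:
ΣP(Year 2)Q(Year 1) = 16.35×81 + 2.17×391 + 2.22×86 + 8.75×140 = 1324.35 + 848.47 + 190.92 + 1225 = 3588.74
ΣP(Year 1)Q(Year 1) = 15.93×81 + 1.71×391 + 2.02×86 + 8.81×140 = 1290.33 + 668.61 + 173.72 + 1233.4 = 3366.06
link = 3588.74/3366.06 = 1.066154
Link Year 2→Year 3:
ΣP(Year 3)Q(Year 2) = 19.93×96 + 2.21×325 + 1.85×78 + 8.91×114 = 1913.28 + 718.25 + 144.3 + 1015.74 = 3791.57
ΣP(Year 2)Q(Year 2) = 16.35×96 + 2.17×325 + 2.22×78 + 8.75×114 = 1569.6 + 705.25 + 173.16 + 997.5 = 3445.51
link = 3791.57/3445.51 = 1.100438
Chained index = 100 × 1.139452 × 1.066154 × 1.100438 = 133.6848

133.68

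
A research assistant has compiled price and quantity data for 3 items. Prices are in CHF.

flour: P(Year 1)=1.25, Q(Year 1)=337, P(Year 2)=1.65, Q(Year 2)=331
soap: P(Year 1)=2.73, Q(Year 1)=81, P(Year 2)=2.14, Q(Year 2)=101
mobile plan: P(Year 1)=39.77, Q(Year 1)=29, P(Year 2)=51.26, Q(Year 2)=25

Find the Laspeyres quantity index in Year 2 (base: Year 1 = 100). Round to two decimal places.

Laspeyres quantity index uses base-period prices as weights.
ΣP(Year 1)·Q(Year 2) = 1.25×331 + 2.73×101 + 39.77×25 = 413.75 + 275.73 + 994.25 = 1683.73
ΣP(Year 1)·Q(Year 1) = 1.25×337 + 2.73×81 + 39.77×29 = 421.25 + 221.13 + 1153.33 = 1795.71
Index = 1683.73 / 1795.71 × 100 = 93.7640

93.76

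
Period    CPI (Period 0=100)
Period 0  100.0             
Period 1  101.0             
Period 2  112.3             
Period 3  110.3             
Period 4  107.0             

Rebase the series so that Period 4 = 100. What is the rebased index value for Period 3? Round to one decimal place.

103.1

Rebased(Period 3) = 110.3 / 107.0 × 100 = 103.0841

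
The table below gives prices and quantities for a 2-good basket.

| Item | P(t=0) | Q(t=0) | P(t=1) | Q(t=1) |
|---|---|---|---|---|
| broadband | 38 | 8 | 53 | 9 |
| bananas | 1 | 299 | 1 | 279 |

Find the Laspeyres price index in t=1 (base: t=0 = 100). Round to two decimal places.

Laspeyres price index uses base-period quantities as weights.
ΣP(t=1)·Q(t=0) = 53×8 + 1×299 = 424 + 299 = 723
ΣP(t=0)·Q(t=0) = 38×8 + 1×299 = 304 + 299 = 603
Index = 723 / 603 × 100 = 119.9005

119.90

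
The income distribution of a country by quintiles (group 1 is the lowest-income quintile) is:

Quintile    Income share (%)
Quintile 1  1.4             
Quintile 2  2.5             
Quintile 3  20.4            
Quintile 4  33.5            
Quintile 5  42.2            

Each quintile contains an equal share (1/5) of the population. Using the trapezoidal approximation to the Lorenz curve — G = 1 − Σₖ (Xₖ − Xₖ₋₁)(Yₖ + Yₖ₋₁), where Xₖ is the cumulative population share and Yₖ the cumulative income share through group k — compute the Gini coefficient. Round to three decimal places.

0.450

Cumulative income shares Yₖ: 0.0140, 0.0390, 0.2430, 0.5780, 1.0000
Σ (Xₖ−Xₖ₋₁)(Yₖ+Yₖ₋₁) = (1/5)(0.0140+0.0000) + (1/5)(0.0390+0.0140) + (1/5)(0.2430+0.0390) + (1/5)(0.5780+0.2430) + (1/5)(1.0000+0.5780)
  = 0.0028 + 0.0106 + 0.0564 + 0.1642 + 0.3156 = 0.5496
G = 1 − 0.5496 = 0.4504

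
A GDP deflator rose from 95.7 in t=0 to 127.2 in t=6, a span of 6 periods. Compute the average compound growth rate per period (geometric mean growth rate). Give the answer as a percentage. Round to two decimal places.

Growth factor = (127.2/95.7)^(1/6) = (1.329154)^(1/6) = 1.048566
Growth rate = 1.048566 − 1 = 0.048566 = 4.8566%

4.86%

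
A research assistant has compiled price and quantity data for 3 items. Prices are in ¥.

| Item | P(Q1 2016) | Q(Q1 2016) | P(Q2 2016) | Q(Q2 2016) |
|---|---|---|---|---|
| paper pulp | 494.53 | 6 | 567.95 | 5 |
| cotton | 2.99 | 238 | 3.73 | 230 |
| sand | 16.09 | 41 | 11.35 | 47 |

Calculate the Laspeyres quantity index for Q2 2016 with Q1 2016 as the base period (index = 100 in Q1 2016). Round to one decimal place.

Laspeyres quantity index uses base-period prices as weights.
ΣP(Q1 2016)·Q(Q2 2016) = 494.53×5 + 2.99×230 + 16.09×47 = 2472.65 + 687.7 + 756.23 = 3916.58
ΣP(Q1 2016)·Q(Q1 2016) = 494.53×6 + 2.99×238 + 16.09×41 = 2967.18 + 711.62 + 659.69 = 4338.49
Index = 3916.58 / 4338.49 × 100 = 90.2752

90.3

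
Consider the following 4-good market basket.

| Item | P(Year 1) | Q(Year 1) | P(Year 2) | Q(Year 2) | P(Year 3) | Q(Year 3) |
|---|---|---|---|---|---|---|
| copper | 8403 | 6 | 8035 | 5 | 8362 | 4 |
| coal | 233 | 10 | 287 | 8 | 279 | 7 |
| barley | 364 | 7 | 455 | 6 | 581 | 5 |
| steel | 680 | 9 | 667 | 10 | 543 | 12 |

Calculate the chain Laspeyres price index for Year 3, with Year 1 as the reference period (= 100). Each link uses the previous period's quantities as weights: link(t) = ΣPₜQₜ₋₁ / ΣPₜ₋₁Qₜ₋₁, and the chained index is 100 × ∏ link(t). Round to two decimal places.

100.19

Link Year 1→Year 2:
ΣP(Year 2)Q(Year 1) = 8035×6 + 287×10 + 455×7 + 667×9 = 48210 + 2870 + 3185 + 6003 = 60268
ΣP(Year 1)Q(Year 1) = 8403×6 + 233×10 + 364×7 + 680×9 = 50418 + 2330 + 2548 + 6120 = 61416
link = 60268/61416 = 0.981308
Link Year 2→Year 3:
ΣP(Year 3)Q(Year 2) = 8362×5 + 279×8 + 581×6 + 543×10 = 41810 + 2232 + 3486 + 5430 = 52958
ΣP(Year 2)Q(Year 2) = 8035×5 + 287×8 + 455×6 + 667×10 = 40175 + 2296 + 2730 + 6670 = 51871
link = 52958/51871 = 1.020956
Chained index = 100 × 0.981308 × 1.020956 = 100.1872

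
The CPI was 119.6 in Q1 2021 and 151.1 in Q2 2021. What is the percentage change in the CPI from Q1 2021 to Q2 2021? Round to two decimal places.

Change = (151.1 − 119.6) / 119.6 × 100
       = 31.5 / 119.6 × 100 = 26.3378%

26.34%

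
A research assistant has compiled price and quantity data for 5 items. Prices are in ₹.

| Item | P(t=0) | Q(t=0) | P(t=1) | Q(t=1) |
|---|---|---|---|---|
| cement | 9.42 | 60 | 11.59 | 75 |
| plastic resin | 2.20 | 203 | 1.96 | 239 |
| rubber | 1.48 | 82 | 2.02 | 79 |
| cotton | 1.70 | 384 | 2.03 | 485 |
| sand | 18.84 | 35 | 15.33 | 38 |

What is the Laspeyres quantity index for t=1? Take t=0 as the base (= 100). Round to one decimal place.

Laspeyres quantity index uses base-period prices as weights.
ΣP(t=0)·Q(t=1) = 9.42×75 + 2.20×239 + 1.48×79 + 1.70×485 + 18.84×38 = 706.5 + 525.8 + 116.92 + 824.5 + 715.92 = 2889.64
ΣP(t=0)·Q(t=0) = 9.42×60 + 2.20×203 + 1.48×82 + 1.70×384 + 18.84×35 = 565.2 + 446.6 + 121.36 + 652.8 + 659.4 = 2445.36
Index = 2889.64 / 2445.36 × 100 = 118.1683

118.2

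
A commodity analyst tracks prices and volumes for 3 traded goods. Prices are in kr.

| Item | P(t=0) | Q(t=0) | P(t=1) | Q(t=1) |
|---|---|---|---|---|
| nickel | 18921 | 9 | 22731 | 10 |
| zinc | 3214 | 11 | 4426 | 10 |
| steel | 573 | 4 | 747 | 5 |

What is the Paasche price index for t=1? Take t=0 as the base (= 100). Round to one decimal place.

122.8

Paasche price index uses current-period quantities as weights.
ΣP(t=1)·Q(t=1) = 22731×10 + 4426×10 + 747×5 = 227310 + 44260 + 3735 = 275305
ΣP(t=0)·Q(t=1) = 18921×10 + 3214×10 + 573×5 = 189210 + 32140 + 2865 = 224215
Index = 275305 / 224215 × 100 = 122.7862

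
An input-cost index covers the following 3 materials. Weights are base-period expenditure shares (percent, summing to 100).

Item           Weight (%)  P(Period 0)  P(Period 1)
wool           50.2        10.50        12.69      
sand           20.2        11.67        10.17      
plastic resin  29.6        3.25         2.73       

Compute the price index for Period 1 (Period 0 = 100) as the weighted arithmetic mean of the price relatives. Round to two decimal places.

103.14

wool: 50.2 × (12.69/10.50) = 50.2 × 1.208571 = 60.6703
sand: 20.2 × (10.17/11.67) = 20.2 × 0.871465 = 17.6036
plastic resin: 29.6 × (2.73/3.25) = 29.6 × 0.840000 = 24.8640
Index = Σ wᵢ·(p₁ᵢ/p₀ᵢ) = 60.6703 + 17.6036 + 24.8640 = 103.1379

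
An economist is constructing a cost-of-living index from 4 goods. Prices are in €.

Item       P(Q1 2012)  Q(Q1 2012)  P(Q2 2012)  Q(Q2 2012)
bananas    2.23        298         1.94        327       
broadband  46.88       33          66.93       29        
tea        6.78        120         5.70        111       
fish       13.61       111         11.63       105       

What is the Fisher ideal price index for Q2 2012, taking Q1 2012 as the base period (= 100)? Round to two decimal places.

Laspeyres component (base-period weights):
ΣP(Q2 2012)Q(Q1 2012) = 1.94×298 + 66.93×33 + 5.70×120 + 11.63×111 = 578.12 + 2208.69 + 684 + 1290.93 = 4761.74
ΣP(Q1 2012)Q(Q1 2012) = 2.23×298 + 46.88×33 + 6.78×120 + 13.61×111 = 664.54 + 1547.04 + 813.6 + 1510.71 = 4535.89
L = 4761.74 / 4535.89 × 100 = 104.9792
Paasche component (current-period weights):
ΣP(Q2 2012)Q(Q2 2012) = 1.94×327 + 66.93×29 + 5.70×111 + 11.63×105 = 634.38 + 1940.97 + 632.7 + 1221.15 = 4429.2
ΣP(Q1 2012)Q(Q2 2012) = 2.23×327 + 46.88×29 + 6.78×111 + 13.61×105 = 729.21 + 1359.52 + 752.58 + 1429.05 = 4270.36
P = 4429.2 / 4270.36 × 100 = 103.7196
Fisher = √(L × P) = √(104.9792 × 103.7196) = 104.3475

104.35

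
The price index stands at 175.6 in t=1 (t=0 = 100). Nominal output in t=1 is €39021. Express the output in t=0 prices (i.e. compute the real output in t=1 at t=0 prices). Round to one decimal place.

Real = Nominal ÷ (Index/100) = 39021 ÷ (175.6/100)
     = 39021 ÷ 1.756 = 22221.5262

22221.5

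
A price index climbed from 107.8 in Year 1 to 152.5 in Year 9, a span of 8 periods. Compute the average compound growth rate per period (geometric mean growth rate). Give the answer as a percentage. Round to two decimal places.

4.43%

Growth factor = (152.5/107.8)^(1/8) = (1.414657)^(1/8) = 1.044315
Growth rate = 1.044315 − 1 = 0.044315 = 4.4315%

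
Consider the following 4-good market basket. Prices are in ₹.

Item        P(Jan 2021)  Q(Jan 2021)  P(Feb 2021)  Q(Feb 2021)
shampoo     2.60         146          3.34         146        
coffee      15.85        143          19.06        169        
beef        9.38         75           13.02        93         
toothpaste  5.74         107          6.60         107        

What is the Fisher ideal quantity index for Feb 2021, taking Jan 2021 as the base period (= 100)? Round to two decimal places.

114.78

Laspeyres component (base-period weights):
ΣP(Jan 2021)Q(Feb 2021) = 2.60×146 + 15.85×169 + 9.38×93 + 5.74×107 = 379.6 + 2678.65 + 872.34 + 614.18 = 4544.77
ΣP(Jan 2021)Q(Jan 2021) = 2.60×146 + 15.85×143 + 9.38×75 + 5.74×107 = 379.6 + 2266.55 + 703.5 + 614.18 = 3963.83
L = 4544.77 / 3963.83 × 100 = 114.6560
Paasche component (current-period weights):
ΣP(Feb 2021)Q(Feb 2021) = 3.34×146 + 19.06×169 + 13.02×93 + 6.60×107 = 487.64 + 3221.14 + 1210.86 + 706.2 = 5625.84
ΣP(Feb 2021)Q(Jan 2021) = 3.34×146 + 19.06×143 + 13.02×75 + 6.60×107 = 487.64 + 2725.58 + 976.5 + 706.2 = 4895.92
P = 5625.84 / 4895.92 × 100 = 114.9087
Fisher = √(L × P) = √(114.6560 × 114.9087) = 114.7823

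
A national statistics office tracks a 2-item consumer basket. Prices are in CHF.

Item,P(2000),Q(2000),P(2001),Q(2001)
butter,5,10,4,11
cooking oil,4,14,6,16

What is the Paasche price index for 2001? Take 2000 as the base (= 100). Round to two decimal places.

117.65

Paasche price index uses current-period quantities as weights.
ΣP(2001)·Q(2001) = 4×11 + 6×16 = 44 + 96 = 140
ΣP(2000)·Q(2001) = 5×11 + 4×16 = 55 + 64 = 119
Index = 140 / 119 × 100 = 117.6471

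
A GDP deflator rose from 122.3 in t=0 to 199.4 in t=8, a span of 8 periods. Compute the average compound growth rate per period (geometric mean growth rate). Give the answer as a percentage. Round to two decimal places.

Growth factor = (199.4/122.3)^(1/8) = (1.630417)^(1/8) = 1.063010
Growth rate = 1.063010 − 1 = 0.063010 = 6.3010%

6.30%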